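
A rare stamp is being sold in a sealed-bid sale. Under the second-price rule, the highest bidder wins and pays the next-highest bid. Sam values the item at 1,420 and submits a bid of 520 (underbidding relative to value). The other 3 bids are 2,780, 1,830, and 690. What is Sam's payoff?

Highest competing bid: 2,780.
Sam's bid 520 is not the highest, so Sam loses, pays nothing, and earns zero payoff.

Payoff = 0.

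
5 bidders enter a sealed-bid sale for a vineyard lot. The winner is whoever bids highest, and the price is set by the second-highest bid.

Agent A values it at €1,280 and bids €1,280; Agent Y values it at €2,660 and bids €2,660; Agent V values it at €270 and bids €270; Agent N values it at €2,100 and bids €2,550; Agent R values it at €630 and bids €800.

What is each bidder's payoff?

Agent A €0, Agent Y €110, Agent V €0, Agent N €0, Agent R €0.

Bids in descending order: Agent Y €2,660; Agent N €2,550; Agent A €1,280; Agent R €800; Agent V €270.
Agent Y has the top bid and wins; the price is the second-highest bid, €2,550.
Agent Y's payoff = €2,660 − €2,550 = €110. All other bidders lose, so their payoff is 0.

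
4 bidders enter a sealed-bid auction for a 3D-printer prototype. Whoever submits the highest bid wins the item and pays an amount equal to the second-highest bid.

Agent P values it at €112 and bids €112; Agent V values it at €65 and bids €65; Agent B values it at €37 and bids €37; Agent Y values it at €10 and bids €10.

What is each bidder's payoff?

Payoffs: Agent P €47, Agent V €0, Agent B €0, Agent Y €0.

Ranking the bids: Agent P €112 > Agent V €65 > Agent B €37 > Agent Y €10.
Agent P has the top bid and wins; the price is the second-highest bid, €65.
Agent P's payoff = €112 − €65 = €47. All other bidders lose, so their payoff is 0.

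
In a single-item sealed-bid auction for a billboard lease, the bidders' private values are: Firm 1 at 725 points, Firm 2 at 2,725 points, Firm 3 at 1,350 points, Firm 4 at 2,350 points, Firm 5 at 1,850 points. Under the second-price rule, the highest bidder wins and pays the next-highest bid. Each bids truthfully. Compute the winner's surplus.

Surplus = 375 points.

Ordered from highest: Firm 2 2,725 points; Firm 4 2,350 points; Firm 5 1,850 points; Firm 3 1,350 points; Firm 1 725 points.
Firm 2 wins with the top bid and pays the second-highest, 2,350 points.
Surplus = 2,725 points − 2,350 points = 375 points.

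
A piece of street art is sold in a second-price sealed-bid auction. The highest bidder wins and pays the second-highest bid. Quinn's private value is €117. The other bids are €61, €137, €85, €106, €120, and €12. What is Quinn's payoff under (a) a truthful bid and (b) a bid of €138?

The highest competing bid is €137.
Bidding truthfully at €117: the top bid is €137 (a rival), so Quinn loses. Payoff = €0.
Bidding €138: Quinn has the top bid, wins, and pays the second-highest bid €137. Payoff = €117 − €137 = -€20.
Deviating from a truthful bid can only lose payoff in a second-price auction — never gain.

(a) €0  (b) -€20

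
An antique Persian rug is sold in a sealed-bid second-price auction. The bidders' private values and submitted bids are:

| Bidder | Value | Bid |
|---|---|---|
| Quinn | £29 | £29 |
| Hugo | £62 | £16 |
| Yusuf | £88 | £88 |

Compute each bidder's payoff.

Quinn £0, Hugo £0, Yusuf £59.

Ordered from highest: Yusuf £88; Quinn £29; Hugo £16.
Yusuf has the top bid and wins; the price is the second-highest bid, £29.
Yusuf's payoff = £88 − £29 = £59. All other bidders lose, so their payoff is 0.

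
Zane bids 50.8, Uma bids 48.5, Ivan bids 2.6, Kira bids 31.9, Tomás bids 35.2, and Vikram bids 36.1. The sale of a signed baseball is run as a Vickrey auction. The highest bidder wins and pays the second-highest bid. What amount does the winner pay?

48.5

Bids in descending order: Zane 50.8, then Uma 48.5, then Vikram 36.1, then Tomás 35.2, then Kira 31.9, then Ivan 2.6.
Zane has the highest bid, so Zane wins.
The second-highest bid is 48.5, so that is what Zane pays.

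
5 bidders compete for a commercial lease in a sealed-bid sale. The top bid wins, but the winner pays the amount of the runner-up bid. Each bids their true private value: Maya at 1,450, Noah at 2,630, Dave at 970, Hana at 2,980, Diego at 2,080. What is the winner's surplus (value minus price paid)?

Surplus = 350.

Ranking the bids: Hana 2,980 > Noah 2,630 > Diego 2,080 > Maya 1,450 > Dave 970.
Hana wins with the top bid and pays the second-highest, 2,630.
Surplus = 2,980 − 2,630 = 350.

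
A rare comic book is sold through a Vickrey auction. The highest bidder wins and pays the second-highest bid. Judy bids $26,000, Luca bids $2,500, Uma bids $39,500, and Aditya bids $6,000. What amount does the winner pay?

Bids in descending order: Uma $39,500 > Judy $26,000 > Aditya $6,000 > Luca $2,500.
Uma has the highest bid, so Uma wins.
The second-highest bid is $26,000, so that is what Uma pays.

$26,000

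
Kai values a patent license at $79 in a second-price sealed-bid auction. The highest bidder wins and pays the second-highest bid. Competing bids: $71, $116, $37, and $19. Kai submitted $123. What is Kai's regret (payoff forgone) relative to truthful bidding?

$37

The highest competing bid is $116.
Bidding truthfully at $79: the top bid is $116 (a rival), so Kai loses. Payoff = $0.
Bidding $123: Kai has the top bid, wins, and pays the second-highest bid $116. Payoff = $79 − $116 = -$37.
Regret = truthful payoff − actual payoff = $0 − -$37 = $37.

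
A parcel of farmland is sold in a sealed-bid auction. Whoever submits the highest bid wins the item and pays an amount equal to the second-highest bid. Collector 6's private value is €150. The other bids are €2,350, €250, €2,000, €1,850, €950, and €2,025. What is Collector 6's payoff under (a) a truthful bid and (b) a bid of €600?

Truthful: €0; alternative: €0.

The highest competing bid is €2,350.
Bidding truthfully at €150: the top bid is €2,350 (a rival), so Collector 6 loses. Payoff = €0.
Bidding €600: the top bid is €2,350 (a rival), so Collector 6 loses. Payoff = €0.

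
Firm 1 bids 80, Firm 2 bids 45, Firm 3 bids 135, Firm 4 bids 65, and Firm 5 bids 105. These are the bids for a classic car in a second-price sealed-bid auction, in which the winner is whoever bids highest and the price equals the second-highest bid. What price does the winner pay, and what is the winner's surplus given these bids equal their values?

The winner pays 105 for a surplus of 30.

Bids in descending order: Firm 3 135 > Firm 5 105 > Firm 1 80 > Firm 4 65 > Firm 2 45.
Firm 3 is the highest bidder, so Firm 3 wins.
Under the second-price rule, the price is the second-highest bid: 105.
Surplus = 135 − 105 = 30.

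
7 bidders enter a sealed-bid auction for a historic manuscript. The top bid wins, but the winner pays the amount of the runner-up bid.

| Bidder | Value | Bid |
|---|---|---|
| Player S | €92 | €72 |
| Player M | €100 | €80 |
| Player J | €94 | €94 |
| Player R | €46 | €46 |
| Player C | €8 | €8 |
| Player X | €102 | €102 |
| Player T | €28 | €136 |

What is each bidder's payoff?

Ranking the bids: Player T €136 > Player X €102 > Player J €94 > Player M €80 > Player S €72 > Player R €46 > Player C €8.
Player T has the top bid and wins; the price is the second-highest bid, €102.
Player T's payoff = €28 − €102 = -€74. All other bidders lose, so their payoff is 0.

Payoffs: Player S €0, Player M €0, Player J €0, Player R €0, Player C €0, Player X €0, Player T -€74.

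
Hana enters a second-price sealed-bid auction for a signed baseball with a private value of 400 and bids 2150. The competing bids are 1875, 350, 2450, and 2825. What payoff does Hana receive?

0

Highest competing bid: 2825.
Hana's bid 2150 is not the highest, so Hana loses, pays nothing, and earns zero payoff.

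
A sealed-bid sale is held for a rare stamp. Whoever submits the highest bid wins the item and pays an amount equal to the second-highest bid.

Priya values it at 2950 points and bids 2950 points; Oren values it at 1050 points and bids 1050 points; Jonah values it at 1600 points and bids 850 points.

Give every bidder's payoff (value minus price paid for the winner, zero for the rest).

Priya 1900 points, Oren 0 points, Jonah 0 points.

Sorted high to low: Priya 2950 points, then Oren 1050 points, then Jonah 850 points.
Priya has the top bid and wins; the price is the second-highest bid, 1050 points.
Priya's payoff = 2950 points − 1050 points = 1900 points. All other bidders lose, so their payoff is 0.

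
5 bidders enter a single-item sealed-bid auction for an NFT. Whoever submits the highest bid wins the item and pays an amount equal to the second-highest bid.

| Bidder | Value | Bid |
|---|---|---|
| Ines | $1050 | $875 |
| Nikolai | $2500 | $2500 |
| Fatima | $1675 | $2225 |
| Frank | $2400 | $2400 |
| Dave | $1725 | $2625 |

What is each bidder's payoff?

Sorted high to low: Dave $2625; Nikolai $2500; Frank $2400; Fatima $2225; Ines $875.
Dave has the top bid and wins; the price is the second-highest bid, $2500.
Dave's payoff = $1725 − $2500 = -$775. All other bidders lose, so their payoff is 0.

Ines $0, Nikolai $0, Fatima $0, Frank $0, Dave -$775.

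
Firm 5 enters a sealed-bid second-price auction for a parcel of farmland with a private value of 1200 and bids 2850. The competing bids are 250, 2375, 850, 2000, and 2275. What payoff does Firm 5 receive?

-1175

Highest competing bid: 2375.
Firm 5's bid 2850 is the highest overall, so Firm 5 wins and pays the second-highest bid, 2375.
Payoff = value − price = 1200 − 2375 = -1175.
Overbidding won the item at a price above value — truthful bidding would have avoided this loss.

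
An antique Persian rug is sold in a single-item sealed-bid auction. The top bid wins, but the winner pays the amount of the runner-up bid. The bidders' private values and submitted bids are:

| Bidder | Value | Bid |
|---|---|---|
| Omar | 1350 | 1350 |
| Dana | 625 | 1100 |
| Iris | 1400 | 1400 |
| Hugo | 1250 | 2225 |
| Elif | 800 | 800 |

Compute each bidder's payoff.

Sorted high to low: Hugo 2225; Iris 1400; Omar 1350; Dana 1100; Elif 800.
Hugo has the top bid and wins; the price is the second-highest bid, 1400.
Hugo's payoff = 1250 − 1400 = -150. All other bidders lose, so their payoff is 0.

Payoffs: Omar 0, Dana 0, Iris 0, Hugo -150, Elif 0.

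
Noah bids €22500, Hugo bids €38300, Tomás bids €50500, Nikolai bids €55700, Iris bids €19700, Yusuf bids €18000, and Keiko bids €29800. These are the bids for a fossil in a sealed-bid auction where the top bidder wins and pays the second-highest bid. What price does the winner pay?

Ordered from highest: Nikolai €55700, then Tomás €50500, then Hugo €38300, then Keiko €29800, then Noah €22500, then Iris €19700, then Yusuf €18000.
Nikolai is the highest bidder, so Nikolai wins.
Under the second-price rule, the price is the second-highest bid: €50500.

The winner pays €50500.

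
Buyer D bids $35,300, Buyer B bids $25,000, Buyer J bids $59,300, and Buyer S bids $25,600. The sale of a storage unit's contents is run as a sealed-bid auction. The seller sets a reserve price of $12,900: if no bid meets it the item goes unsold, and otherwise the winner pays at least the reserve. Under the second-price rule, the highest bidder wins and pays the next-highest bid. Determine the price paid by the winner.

Bids in descending order: Buyer J $59,300; Buyer D $35,300; Buyer S $25,600; Buyer B $25,000.
Buyer J has the highest bid, so Buyer J wins.
The second-highest bid is $35,300, which exceeds the reserve, so that sets the price.

$35,300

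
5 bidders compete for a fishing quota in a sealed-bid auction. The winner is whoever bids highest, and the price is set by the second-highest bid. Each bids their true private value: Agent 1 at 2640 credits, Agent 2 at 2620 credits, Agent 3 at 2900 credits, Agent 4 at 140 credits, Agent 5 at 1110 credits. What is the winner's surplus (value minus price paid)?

Surplus = 260 credits.

Sorted high to low: Agent 3 2900 credits, then Agent 1 2640 credits, then Agent 2 2620 credits, then Agent 5 1110 credits, then Agent 4 140 credits.
Agent 3 wins with the top bid and pays the second-highest, 2640 credits.
Surplus = 2900 credits − 2640 credits = 260 credits.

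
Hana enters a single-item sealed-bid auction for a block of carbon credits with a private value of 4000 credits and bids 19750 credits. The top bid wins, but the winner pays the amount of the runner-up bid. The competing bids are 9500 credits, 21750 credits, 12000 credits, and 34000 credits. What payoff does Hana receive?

Hana's payoff: 0 credits.

Highest competing bid: 34000 credits.
Hana's bid 19750 credits is not the highest, so Hana loses, pays nothing, and earns zero payoff.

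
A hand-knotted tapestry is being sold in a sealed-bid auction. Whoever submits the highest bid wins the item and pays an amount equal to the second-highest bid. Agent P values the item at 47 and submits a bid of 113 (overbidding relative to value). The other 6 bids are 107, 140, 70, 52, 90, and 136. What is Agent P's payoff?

Payoff = 0.

Highest competing bid: 140.
Agent P's bid 113 is not the highest, so Agent P loses, pays nothing, and earns zero payoff.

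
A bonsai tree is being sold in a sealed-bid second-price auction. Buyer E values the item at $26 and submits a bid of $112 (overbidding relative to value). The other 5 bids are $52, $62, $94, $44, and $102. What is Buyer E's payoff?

Highest competing bid: $102.
Buyer E's bid $112 is the highest overall, so Buyer E wins and pays the second-highest bid, $102.
Payoff = value − price = $26 − $102 = -$76.
Overbidding won the item at a price above value — truthful bidding would have avoided this loss.

Payoff = -$76.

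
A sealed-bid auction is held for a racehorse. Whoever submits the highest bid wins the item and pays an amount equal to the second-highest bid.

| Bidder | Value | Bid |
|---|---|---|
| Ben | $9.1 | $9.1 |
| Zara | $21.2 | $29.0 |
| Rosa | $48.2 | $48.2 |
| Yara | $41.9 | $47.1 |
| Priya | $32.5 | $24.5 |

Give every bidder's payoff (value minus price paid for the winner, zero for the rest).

Ordered from highest: Rosa $48.2; Yara $47.1; Zara $29.0; Priya $24.5; Ben $9.1.
Rosa has the top bid and wins; the price is the second-highest bid, $47.1.
Rosa's payoff = $48.2 − $47.1 = $1.1. All other bidders lose, so their payoff is 0.

Payoffs: Ben $0.0, Zara $0.0, Rosa $1.1, Yara $0.0, Priya $0.0.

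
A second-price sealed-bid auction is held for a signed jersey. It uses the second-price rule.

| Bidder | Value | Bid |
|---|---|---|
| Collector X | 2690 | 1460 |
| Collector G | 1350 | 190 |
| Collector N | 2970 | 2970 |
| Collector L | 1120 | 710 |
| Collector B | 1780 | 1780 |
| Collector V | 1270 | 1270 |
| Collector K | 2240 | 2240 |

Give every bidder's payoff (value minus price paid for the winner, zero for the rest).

Ordered from highest: Collector N 2970 > Collector K 2240 > Collector B 1780 > Collector X 1460 > Collector V 1270 > Collector L 710 > Collector G 190.
Collector N has the top bid and wins; the price is the second-highest bid, 2240.
Collector N's payoff = 2970 − 2240 = 730. All other bidders lose, so their payoff is 0.

Collector X 0, Collector G 0, Collector N 730, Collector L 0, Collector B 0, Collector V 0, Collector K 0.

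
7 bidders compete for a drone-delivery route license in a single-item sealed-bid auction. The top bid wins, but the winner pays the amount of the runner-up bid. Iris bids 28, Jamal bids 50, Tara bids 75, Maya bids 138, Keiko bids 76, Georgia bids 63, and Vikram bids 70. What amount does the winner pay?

76

Sorted high to low: Maya 138, then Keiko 76, then Tara 75, then Vikram 70, then Georgia 63, then Jamal 50, then Iris 28.
Maya has the highest bid, so Maya wins.
The second-highest bid is 76, so that is what Maya pays.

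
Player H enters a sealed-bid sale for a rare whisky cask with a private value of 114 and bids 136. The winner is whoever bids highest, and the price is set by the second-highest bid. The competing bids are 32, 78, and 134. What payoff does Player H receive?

Payoff = -20.

Highest competing bid: 134.
Player H's bid 136 is the highest overall, so Player H wins and pays the second-highest bid, 134.
Payoff = value − price = 114 − 134 = -20.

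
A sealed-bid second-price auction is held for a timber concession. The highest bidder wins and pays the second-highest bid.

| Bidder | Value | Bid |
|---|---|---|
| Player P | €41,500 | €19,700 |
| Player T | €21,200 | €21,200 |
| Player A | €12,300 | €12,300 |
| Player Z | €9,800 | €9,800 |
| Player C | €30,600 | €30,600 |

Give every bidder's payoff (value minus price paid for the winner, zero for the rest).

Sorted high to low: Player C €30,600 > Player T €21,200 > Player P €19,700 > Player A €12,300 > Player Z €9,800.
Player C has the top bid and wins; the price is the second-highest bid, €21,200.
Player C's payoff = €30,600 − €21,200 = €9,400. All other bidders lose, so their payoff is 0.

Player P €0, Player T €0, Player A €0, Player Z €0, Player C €9,400.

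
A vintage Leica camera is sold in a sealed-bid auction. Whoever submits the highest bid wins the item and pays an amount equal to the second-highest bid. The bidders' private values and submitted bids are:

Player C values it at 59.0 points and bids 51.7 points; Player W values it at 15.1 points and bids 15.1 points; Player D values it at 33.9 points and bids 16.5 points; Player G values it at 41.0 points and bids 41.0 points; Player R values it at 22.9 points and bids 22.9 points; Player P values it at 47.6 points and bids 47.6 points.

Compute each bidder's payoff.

Bids in descending order: Player C 51.7 points; Player P 47.6 points; Player G 41.0 points; Player R 22.9 points; Player D 16.5 points; Player W 15.1 points.
Player C has the top bid and wins; the price is the second-highest bid, 47.6 points.
Player C's payoff = 59.0 points − 47.6 points = 11.4 points. All other bidders lose, so their payoff is 0.

Payoffs: Player C 11.4 points, Player W 0.0 points, Player D 0.0 points, Player G 0.0 points, Player R 0.0 points, Player P 0.0 points.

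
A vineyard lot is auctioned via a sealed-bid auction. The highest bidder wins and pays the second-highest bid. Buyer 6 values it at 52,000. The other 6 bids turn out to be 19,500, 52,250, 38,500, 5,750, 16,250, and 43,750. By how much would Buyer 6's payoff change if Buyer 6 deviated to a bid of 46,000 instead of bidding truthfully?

The highest competing bid is 52,250.
Bidding truthfully at 52,000: the top bid is 52,250 (a rival), so Buyer 6 loses. Payoff = 0.
Bidding 46,000: the top bid is 52,250 (a rival), so Buyer 6 loses. Payoff = 0.
Change = 0 − 0 = 0.

0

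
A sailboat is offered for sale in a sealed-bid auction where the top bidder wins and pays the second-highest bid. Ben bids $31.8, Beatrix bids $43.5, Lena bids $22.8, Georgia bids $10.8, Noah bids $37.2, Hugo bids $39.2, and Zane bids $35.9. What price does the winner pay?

Sorted high to low: Beatrix $43.5 > Hugo $39.2 > Noah $37.2 > Zane $35.9 > Ben $31.8 > Lena $22.8 > Georgia $10.8.
Beatrix is the highest bidder, so Beatrix wins.
Under the second-price rule, the price is the second-highest bid: $39.2.

The winner pays $39.2.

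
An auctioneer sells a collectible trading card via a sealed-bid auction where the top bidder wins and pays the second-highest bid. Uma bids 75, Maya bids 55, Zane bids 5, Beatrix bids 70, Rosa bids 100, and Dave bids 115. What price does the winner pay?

Sorted high to low: Dave 115, then Rosa 100, then Uma 75, then Beatrix 70, then Maya 55, then Zane 5.
Dave is the highest bidder, so Dave wins.
Under the second-price rule, the price is the second-highest bid: 100.

100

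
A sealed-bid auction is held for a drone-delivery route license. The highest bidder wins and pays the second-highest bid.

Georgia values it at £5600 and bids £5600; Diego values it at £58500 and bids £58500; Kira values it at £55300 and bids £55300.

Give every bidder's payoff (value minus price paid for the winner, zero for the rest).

Bids in descending order: Diego £58500; Kira £55300; Georgia £5600.
Diego has the top bid and wins; the price is the second-highest bid, £55300.
Diego's payoff = £58500 − £55300 = £3200. All other bidders lose, so their payoff is 0.

Payoffs: Georgia £0, Diego £3200, Kira £0.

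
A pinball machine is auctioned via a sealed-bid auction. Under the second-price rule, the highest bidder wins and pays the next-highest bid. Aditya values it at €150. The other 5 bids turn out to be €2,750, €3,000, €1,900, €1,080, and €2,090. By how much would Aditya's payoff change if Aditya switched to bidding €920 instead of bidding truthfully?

The highest competing bid is €3,000.
Bidding truthfully at €150: the top bid is €3,000 (a rival), so Aditya loses. Payoff = €0.
Bidding €920: the top bid is €3,000 (a rival), so Aditya loses. Payoff = €0.
Change = €0 − €0 = €0.
The bid only affects whether you win, not the price — here both bids land on the same side of the top rival bid, so the deviation is payoff-neutral.

Change in payoff: €0.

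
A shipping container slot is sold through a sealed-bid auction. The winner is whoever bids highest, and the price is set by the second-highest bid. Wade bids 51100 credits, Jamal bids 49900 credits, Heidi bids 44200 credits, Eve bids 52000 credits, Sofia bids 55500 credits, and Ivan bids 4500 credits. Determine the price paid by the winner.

52000 credits

Ranking the bids: Sofia 55500 credits > Eve 52000 credits > Wade 51100 credits > Jamal 49900 credits > Heidi 44200 credits > Ivan 4500 credits.
Sofia has the highest bid, so Sofia wins.
The second-highest bid is 52000 credits, so that is what Sofia pays.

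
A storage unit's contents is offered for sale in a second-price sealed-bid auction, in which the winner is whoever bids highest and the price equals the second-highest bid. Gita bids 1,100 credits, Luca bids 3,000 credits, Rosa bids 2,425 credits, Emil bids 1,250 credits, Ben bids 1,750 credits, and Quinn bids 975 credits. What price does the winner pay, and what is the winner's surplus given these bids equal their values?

Price 2,425 credits; surplus 575 credits.

Sorted high to low: Luca 3,000 credits; Rosa 2,425 credits; Ben 1,750 credits; Emil 1,250 credits; Gita 1,100 credits; Quinn 975 credits.
Luca is the highest bidder, so Luca wins.
Under the second-price rule, the price is the second-highest bid: 2,425 credits.
Surplus = 3,000 credits − 2,425 credits = 575 credits.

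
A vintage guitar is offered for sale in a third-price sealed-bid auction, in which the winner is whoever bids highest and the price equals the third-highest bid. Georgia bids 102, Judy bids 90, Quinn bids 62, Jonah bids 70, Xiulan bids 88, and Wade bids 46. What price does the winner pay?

Sorted high to low: Georgia 102 > Judy 90 > Xiulan 88 > Jonah 70 > Quinn 62 > Wade 46.
Georgia is the highest bidder, so Georgia wins.
Under the third-price rule, the price is the third-highest bid: 88.

The winner pays 88.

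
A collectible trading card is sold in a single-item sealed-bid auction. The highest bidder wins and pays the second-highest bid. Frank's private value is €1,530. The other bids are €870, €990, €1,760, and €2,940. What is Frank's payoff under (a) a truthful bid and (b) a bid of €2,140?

The highest competing bid is €2,940.
Bidding truthfully at €1,530: the top bid is €2,940 (a rival), so Frank loses. Payoff = €0.
Bidding €2,140: the top bid is €2,940 (a rival), so Frank loses. Payoff = €0.
The bid only affects whether you win, not the price — here both bids land on the same side of the top rival bid, so the deviation is payoff-neutral.

(a) €0  (b) €0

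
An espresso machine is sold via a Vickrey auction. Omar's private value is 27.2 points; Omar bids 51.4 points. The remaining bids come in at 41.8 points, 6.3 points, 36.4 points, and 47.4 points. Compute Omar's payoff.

Payoff = -20.2 points.

Highest competing bid: 47.4 points.
Omar's bid 51.4 points is the highest overall, so Omar wins and pays the second-highest bid, 47.4 points.
Payoff = value − price = 27.2 points − 47.4 points = -20.2 points.
Overbidding won the item at a price above value — truthful bidding would have avoided this loss.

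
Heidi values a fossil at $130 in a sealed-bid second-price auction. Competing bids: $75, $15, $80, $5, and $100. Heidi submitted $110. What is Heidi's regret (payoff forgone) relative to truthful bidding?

The highest competing bid is $100.
Bidding truthfully at $130: Heidi has the top bid, wins, and pays the second-highest bid $100. Payoff = $130 − $100 = $30.
Bidding $110: Heidi has the top bid, wins, and pays the second-highest bid $100. Payoff = $130 − $100 = $30.
Regret = truthful payoff − actual payoff = $30 − $30 = $0.
The bid only affects whether you win, not the price — here both bids land on the same side of the top rival bid, so the deviation is payoff-neutral.

$0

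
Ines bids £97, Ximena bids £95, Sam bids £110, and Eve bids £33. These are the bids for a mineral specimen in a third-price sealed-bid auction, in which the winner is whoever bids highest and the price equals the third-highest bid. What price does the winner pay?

£95

Ranking the bids: Sam £110 > Ines £97 > Ximena £95 > Eve £33.
Sam is the highest bidder, so Sam wins.
Under the third-price rule, the price is the third-highest bid: £95.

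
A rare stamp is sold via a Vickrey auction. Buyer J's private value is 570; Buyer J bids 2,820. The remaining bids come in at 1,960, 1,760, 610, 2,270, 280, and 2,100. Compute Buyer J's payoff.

Highest competing bid: 2,270.
Buyer J's bid 2,820 is the highest overall, so Buyer J wins and pays the second-highest bid, 2,270.
Payoff = value − price = 570 − 2,270 = -1,700.

-1,700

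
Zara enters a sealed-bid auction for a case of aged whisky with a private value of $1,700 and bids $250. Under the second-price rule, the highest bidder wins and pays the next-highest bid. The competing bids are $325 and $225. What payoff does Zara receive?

Highest competing bid: $325.
Zara's bid $250 is not the highest, so Zara loses, pays nothing, and earns zero payoff.

$0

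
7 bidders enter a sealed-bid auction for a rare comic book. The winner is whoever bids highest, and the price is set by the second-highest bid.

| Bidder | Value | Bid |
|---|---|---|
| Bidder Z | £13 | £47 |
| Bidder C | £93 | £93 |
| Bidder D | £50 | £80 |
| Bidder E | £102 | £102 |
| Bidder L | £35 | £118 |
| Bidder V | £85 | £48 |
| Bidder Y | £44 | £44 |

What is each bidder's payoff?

Payoffs: Bidder Z £0, Bidder C £0, Bidder D £0, Bidder E £0, Bidder L -£67, Bidder V £0, Bidder Y £0.

Sorted high to low: Bidder L £118, then Bidder E £102, then Bidder C £93, then Bidder D £80, then Bidder V £48, then Bidder Z £47, then Bidder Y £44.
Bidder L has the top bid and wins; the price is the second-highest bid, £102.
Bidder L's payoff = £35 − £102 = -£67. All other bidders lose, so their payoff is 0.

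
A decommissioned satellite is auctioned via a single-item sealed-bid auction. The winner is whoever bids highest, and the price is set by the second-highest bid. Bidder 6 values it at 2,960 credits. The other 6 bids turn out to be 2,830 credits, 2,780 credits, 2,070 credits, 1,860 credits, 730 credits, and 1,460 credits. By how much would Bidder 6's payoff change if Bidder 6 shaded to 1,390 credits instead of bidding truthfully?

The highest competing bid is 2,830 credits.
Bidding truthfully at 2,960 credits: Bidder 6 has the top bid, wins, and pays the second-highest bid 2,830 credits. Payoff = 2,960 credits − 2,830 credits = 130 credits.
Bidding 1,390 credits: the top bid is 2,830 credits (a rival), so Bidder 6 loses. Payoff = 0 credits.
Change = 0 credits − 130 credits = -130 credits.
Deviating from a truthful bid can only lose payoff in a second-price auction — never gain.

Change in payoff: -130 credits.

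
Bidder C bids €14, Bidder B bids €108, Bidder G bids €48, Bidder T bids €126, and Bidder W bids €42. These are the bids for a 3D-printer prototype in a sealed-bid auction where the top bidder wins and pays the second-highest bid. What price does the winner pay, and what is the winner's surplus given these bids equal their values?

Price €108; surplus €18.

Ranking the bids: Bidder T €126; Bidder B €108; Bidder G €48; Bidder W €42; Bidder C €14.
Bidder T is the highest bidder, so Bidder T wins.
Under the second-price rule, the price is the second-highest bid: €108.
Surplus = €126 − €108 = €18.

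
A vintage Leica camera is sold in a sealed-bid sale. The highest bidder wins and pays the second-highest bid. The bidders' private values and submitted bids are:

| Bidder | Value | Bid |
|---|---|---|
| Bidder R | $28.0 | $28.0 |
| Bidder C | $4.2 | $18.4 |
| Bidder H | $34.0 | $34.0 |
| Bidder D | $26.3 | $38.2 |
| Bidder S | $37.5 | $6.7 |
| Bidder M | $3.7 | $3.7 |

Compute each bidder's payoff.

Ranking the bids: Bidder D $38.2, then Bidder H $34.0, then Bidder R $28.0, then Bidder C $18.4, then Bidder S $6.7, then Bidder M $3.7.
Bidder D has the top bid and wins; the price is the second-highest bid, $34.0.
Bidder D's payoff = $26.3 − $34.0 = -$7.7. All other bidders lose, so their payoff is 0.

Bidder R $0.0, Bidder C $0.0, Bidder H $0.0, Bidder D -$7.7, Bidder S $0.0, Bidder M $0.0.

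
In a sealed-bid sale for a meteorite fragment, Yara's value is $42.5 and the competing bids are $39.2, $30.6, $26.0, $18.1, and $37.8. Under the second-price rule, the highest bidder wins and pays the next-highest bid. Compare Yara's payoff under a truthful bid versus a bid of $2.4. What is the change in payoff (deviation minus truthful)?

The highest competing bid is $39.2.
Bidding truthfully at $42.5: Yara has the top bid, wins, and pays the second-highest bid $39.2. Payoff = $42.5 − $39.2 = $3.3.
Bidding $2.4: the top bid is $39.2 (a rival), so Yara loses. Payoff = $0.0.
Change = $0.0 − $3.3 = -$3.3.
Deviating from a truthful bid can only lose payoff in a second-price auction — never gain.

-$3.3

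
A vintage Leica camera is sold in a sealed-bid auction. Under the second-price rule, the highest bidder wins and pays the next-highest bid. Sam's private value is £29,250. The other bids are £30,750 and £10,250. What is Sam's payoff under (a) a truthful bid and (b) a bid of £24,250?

The highest competing bid is £30,750.
Bidding truthfully at £29,250: the top bid is £30,750 (a rival), so Sam loses. Payoff = £0.
Bidding £24,250: the top bid is £30,750 (a rival), so Sam loses. Payoff = £0.

Truthful: £0; alternative: £0.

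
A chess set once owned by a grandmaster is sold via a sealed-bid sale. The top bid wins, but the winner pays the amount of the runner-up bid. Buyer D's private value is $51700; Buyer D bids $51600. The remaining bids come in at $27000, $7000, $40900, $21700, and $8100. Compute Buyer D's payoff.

Payoff = $10800.

Highest competing bid: $40900.
Buyer D's bid $51600 is the highest overall, so Buyer D wins and pays the second-highest bid, $40900.
Payoff = value − price = $51700 − $40900 = $10800.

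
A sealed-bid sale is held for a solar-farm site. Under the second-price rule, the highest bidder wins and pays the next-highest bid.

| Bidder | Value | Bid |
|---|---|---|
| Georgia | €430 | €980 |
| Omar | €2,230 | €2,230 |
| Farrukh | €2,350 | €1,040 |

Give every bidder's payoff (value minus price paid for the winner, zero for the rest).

Ordered from highest: Omar €2,230, then Farrukh €1,040, then Georgia €980.
Omar has the top bid and wins; the price is the second-highest bid, €1,040.
Omar's payoff = €2,230 − €1,040 = €1,190. All other bidders lose, so their payoff is 0.

Georgia €0, Omar €1,190, Farrukh €0.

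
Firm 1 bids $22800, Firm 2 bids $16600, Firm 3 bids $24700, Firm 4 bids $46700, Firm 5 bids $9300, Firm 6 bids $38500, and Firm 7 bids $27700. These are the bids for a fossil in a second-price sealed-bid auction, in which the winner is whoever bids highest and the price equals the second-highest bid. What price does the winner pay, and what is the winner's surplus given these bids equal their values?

Ranking the bids: Firm 4 $46700; Firm 6 $38500; Firm 7 $27700; Firm 3 $24700; Firm 1 $22800; Firm 2 $16600; Firm 5 $9300.
Firm 4 is the highest bidder, so Firm 4 wins.
Under the second-price rule, the price is the second-highest bid: $38500.
Surplus = $46700 − $38500 = $8200.

The winner pays $38500 for a surplus of $8200.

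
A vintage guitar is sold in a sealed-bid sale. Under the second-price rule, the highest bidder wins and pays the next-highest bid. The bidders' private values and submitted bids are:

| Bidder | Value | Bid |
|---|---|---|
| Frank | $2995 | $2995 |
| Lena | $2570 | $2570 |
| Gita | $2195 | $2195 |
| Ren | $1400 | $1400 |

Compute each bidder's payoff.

Ranking the bids: Frank $2995 > Lena $2570 > Gita $2195 > Ren $1400.
Frank has the top bid and wins; the price is the second-highest bid, $2570.
Frank's payoff = $2995 − $2570 = $425. All other bidders lose, so their payoff is 0.

Frank $425, Lena $0, Gita $0, Ren $0.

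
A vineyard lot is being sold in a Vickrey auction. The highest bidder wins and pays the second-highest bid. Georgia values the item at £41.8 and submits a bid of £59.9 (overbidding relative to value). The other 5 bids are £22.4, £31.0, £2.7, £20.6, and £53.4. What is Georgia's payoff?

Highest competing bid: £53.4.
Georgia's bid £59.9 is the highest overall, so Georgia wins and pays the second-highest bid, £53.4.
Payoff = value − price = £41.8 − £53.4 = -£11.6.

-£11.6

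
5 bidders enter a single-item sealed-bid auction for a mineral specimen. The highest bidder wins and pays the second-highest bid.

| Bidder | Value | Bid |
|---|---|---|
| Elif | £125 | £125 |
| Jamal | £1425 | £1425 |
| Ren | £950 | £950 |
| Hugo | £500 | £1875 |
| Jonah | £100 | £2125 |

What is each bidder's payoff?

Payoffs: Elif £0, Jamal £0, Ren £0, Hugo £0, Jonah -£1775.

Ordered from highest: Jonah £2125; Hugo £1875; Jamal £1425; Ren £950; Elif £125.
Jonah has the top bid and wins; the price is the second-highest bid, £1875.
Jonah's payoff = £100 − £1875 = -£1775. All other bidders lose, so their payoff is 0.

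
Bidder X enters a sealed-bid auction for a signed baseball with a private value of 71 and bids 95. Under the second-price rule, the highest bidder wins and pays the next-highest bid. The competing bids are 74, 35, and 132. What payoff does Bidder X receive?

Highest competing bid: 132.
Bidder X's bid 95 is not the highest, so Bidder X loses, pays nothing, and earns zero payoff.

Bidder X's payoff: 0.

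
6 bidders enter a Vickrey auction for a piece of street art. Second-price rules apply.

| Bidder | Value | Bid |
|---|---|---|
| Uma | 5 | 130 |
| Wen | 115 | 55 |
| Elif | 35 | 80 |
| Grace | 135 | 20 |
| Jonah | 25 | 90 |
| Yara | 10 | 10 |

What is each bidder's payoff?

Sorted high to low: Uma 130; Jonah 90; Elif 80; Wen 55; Grace 20; Yara 10.
Uma has the top bid and wins; the price is the second-highest bid, 90.
Uma's payoff = 5 − 90 = -85. All other bidders lose, so their payoff is 0.

Payoffs: Uma -85, Wen 0, Elif 0, Grace 0, Jonah 0, Yara 0.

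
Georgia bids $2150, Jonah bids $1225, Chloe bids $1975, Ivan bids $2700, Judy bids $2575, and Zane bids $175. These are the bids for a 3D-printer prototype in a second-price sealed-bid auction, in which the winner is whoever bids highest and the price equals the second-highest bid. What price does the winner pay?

Sorted high to low: Ivan $2700; Judy $2575; Georgia $2150; Chloe $1975; Jonah $1225; Zane $175.
Ivan is the highest bidder, so Ivan wins.
Under the second-price rule, the price is the second-highest bid: $2575.

Price paid: $2575.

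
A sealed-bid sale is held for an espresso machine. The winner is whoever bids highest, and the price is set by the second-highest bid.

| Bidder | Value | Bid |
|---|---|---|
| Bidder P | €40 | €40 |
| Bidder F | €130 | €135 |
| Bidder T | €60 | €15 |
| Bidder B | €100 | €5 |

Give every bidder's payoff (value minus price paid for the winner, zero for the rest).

Bids in descending order: Bidder F €135 > Bidder P €40 > Bidder T €15 > Bidder B €5.
Bidder F has the top bid and wins; the price is the second-highest bid, €40.
Bidder F's payoff = €130 − €40 = €90. All other bidders lose, so their payoff is 0.

Bidder P €0, Bidder F €90, Bidder T €0, Bidder B €0.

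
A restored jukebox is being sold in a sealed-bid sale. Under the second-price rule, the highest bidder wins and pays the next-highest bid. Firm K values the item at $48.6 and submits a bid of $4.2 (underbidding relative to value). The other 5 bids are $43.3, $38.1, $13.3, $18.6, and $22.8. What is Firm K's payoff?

Firm K's payoff: $0.0.

Highest competing bid: $43.3.
Firm K's bid $4.2 is not the highest, so Firm K loses, pays nothing, and earns zero payoff.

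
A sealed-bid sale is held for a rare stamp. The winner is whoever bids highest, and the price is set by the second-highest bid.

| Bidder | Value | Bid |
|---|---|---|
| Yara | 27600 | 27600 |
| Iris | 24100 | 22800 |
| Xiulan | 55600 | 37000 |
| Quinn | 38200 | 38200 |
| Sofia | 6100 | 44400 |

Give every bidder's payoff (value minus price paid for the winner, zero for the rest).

Bids in descending order: Sofia 44400 > Quinn 38200 > Xiulan 37000 > Yara 27600 > Iris 22800.
Sofia has the top bid and wins; the price is the second-highest bid, 38200.
Sofia's payoff = 6100 − 38200 = -32100. All other bidders lose, so their payoff is 0.

Payoffs: Yara 0, Iris 0, Xiulan 0, Quinn 0, Sofia -32100.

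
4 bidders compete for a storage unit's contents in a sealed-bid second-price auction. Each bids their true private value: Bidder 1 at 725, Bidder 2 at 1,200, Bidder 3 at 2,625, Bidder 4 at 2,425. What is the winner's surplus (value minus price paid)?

200

Sorted high to low: Bidder 3 2,625 > Bidder 4 2,425 > Bidder 2 1,200 > Bidder 1 725.
Bidder 3 wins with the top bid and pays the second-highest, 2,425.
Surplus = 2,625 − 2,425 = 200.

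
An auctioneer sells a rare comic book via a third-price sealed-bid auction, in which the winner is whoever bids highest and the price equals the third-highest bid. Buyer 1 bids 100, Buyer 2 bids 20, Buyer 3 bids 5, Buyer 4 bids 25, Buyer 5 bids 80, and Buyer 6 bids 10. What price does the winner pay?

Ordered from highest: Buyer 1 100 > Buyer 5 80 > Buyer 4 25 > Buyer 2 20 > Buyer 6 10 > Buyer 3 5.
Buyer 1 is the highest bidder, so Buyer 1 wins.
Under the third-price rule, the price is the third-highest bid: 25.

25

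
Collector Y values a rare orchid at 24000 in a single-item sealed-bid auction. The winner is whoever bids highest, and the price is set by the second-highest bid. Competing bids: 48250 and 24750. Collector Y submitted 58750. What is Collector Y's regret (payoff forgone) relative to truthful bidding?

24250

The highest competing bid is 48250.
Bidding truthfully at 24000: the top bid is 48250 (a rival), so Collector Y loses. Payoff = 0.
Bidding 58750: Collector Y has the top bid, wins, and pays the second-highest bid 48250. Payoff = 24000 − 48250 = -24250.
Regret = truthful payoff − actual payoff = 0 − -24250 = 24250.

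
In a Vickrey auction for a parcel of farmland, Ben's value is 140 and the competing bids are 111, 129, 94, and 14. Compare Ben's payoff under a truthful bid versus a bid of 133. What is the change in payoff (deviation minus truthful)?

The highest competing bid is 129.
Bidding truthfully at 140: Ben has the top bid, wins, and pays the second-highest bid 129. Payoff = 140 − 129 = 11.
Bidding 133: Ben has the top bid, wins, and pays the second-highest bid 129. Payoff = 140 − 129 = 11.
Change = 11 − 11 = 0.

0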